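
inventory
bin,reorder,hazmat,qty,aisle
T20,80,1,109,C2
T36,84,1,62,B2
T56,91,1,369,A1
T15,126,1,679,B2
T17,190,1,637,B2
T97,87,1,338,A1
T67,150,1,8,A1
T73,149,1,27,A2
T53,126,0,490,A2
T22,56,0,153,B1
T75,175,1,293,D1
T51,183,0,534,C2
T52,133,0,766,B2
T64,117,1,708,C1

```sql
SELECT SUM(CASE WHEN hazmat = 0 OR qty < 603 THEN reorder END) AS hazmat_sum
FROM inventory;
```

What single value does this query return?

1314

bin=T20: ✓ → 80
bin=T36: ✓ → 84
bin=T56: ✓ → 91
bin=T15: ✗
bin=T17: ✗
bin=T97: ✓ → 87
bin=T67: ✓ → 150
bin=T73: ✓ → 149
bin=T53: ✓ → 126
bin=T22: ✓ → 56
bin=T75: ✓ → 175
bin=T51: ✓ → 183
bin=T52: ✓ → 133
bin=T64: ✗
hazmat_sum = 80 + 84 + 91 + 87 + 150 + 149 + 126 + 56 + 175 + 183 + 133 = 1314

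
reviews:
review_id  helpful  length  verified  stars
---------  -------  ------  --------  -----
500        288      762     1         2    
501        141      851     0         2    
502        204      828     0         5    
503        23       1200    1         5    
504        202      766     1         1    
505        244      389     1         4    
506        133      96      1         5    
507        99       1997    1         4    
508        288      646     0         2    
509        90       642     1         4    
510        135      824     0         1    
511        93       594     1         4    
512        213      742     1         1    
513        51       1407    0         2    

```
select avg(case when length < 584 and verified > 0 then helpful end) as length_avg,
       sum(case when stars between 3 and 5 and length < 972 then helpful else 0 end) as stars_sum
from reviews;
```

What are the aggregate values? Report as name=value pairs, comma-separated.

[length_avg: length < 584 and verified > 0]
review_id=500: ✗
review_id=501: ✗
review_id=502: ✗
review_id=503: ✗
review_id=504: ✗
review_id=505: ✓ → 244
review_id=506: ✓ → 133
review_id=507: ✗
review_id=508: ✗
review_id=509: ✗
review_id=510: ✗
review_id=511: ✗
review_id=512: ✗
review_id=513: ✗
length_avg = (244 + 133) / 2 = 188.5
—
[stars_sum: stars between 3 and 5 and length < 972]
review_id=500: ✗
review_id=501: ✗
review_id=502: ✓ → 204
review_id=503: ✗
review_id=504: ✗
review_id=505: ✓ → 244
review_id=506: ✓ → 133
review_id=507: ✗
review_id=508: ✗
review_id=509: ✓ → 90
review_id=510: ✗
review_id=511: ✓ → 93
review_id=512: ✗
review_id=513: ✗
stars_sum = 204 + 244 + 133 + 90 + 93 = 764

length_avg=188.5, stars_sum=764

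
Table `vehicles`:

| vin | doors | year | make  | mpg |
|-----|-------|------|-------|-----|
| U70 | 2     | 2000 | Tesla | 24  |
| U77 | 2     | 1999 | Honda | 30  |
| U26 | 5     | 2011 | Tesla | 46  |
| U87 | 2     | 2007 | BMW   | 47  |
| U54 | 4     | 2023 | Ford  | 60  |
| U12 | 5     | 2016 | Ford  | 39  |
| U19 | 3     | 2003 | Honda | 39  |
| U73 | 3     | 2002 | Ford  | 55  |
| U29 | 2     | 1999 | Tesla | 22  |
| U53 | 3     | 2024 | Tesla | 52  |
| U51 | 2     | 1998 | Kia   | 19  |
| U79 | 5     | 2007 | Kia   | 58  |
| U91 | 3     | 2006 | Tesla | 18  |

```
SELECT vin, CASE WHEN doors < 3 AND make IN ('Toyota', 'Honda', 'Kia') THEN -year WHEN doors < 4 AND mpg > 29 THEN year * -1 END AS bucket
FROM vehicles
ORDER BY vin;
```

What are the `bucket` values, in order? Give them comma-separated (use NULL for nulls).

NULL, -2003, NULL, NULL, -1998, -2024, NULL, NULL, -2002, -1999, NULL, -2007, NULL

vin=U12: (no match → NULL) → NULL
vin=U19: doors < 4 AND mpg > 29 → -2003
vin=U26: (no match → NULL) → NULL
vin=U29: (no match → NULL) → NULL
vin=U51: doors < 3 AND make IN ('Toyota', 'Honda', 'Kia') → -1998
vin=U53: doors < 4 AND mpg > 29 → -2024
vin=U54: (no match → NULL) → NULL
vin=U70: (no match → NULL) → NULL
vin=U73: doors < 4 AND mpg > 29 → -2002
vin=U77: doors < 3 AND make IN ('Toyota', 'Honda', 'Kia') → -1999
vin=U79: (no match → NULL) → NULL
vin=U87: doors < 4 AND mpg > 29 → -2007
vin=U91: (no match → NULL) → NULL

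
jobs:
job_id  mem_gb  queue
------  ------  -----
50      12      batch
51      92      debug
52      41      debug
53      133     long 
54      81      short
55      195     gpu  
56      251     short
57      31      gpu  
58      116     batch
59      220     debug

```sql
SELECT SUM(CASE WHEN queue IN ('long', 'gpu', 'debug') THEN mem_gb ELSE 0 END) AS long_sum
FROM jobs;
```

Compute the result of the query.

712

job_id=50: ✗
job_id=51: ✓ → 92
job_id=52: ✓ → 41
job_id=53: ✓ → 133
job_id=54: ✗
job_id=55: ✓ → 195
job_id=56: ✗
job_id=57: ✓ → 31
job_id=58: ✗
job_id=59: ✓ → 220
long_sum = 92 + 41 + 133 + 195 + 31 + 220 = 712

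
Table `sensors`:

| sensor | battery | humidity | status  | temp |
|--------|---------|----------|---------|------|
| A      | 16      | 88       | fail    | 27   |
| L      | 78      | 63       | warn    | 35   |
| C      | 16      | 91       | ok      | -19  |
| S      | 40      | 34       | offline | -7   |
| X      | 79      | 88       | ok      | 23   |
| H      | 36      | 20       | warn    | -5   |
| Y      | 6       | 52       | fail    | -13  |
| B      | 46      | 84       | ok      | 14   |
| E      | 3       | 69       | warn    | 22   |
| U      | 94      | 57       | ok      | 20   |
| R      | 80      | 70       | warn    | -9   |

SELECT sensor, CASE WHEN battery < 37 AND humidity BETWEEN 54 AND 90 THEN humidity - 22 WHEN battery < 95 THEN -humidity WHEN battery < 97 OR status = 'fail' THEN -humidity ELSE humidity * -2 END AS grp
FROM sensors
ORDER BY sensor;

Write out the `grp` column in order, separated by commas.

sensor=A: battery < 37 AND humidity BETWEEN 54 AND 90 → 66
sensor=B: battery < 95 → -84
sensor=C: battery < 95 → -91
sensor=E: battery < 37 AND humidity BETWEEN 54 AND 90 → 47
sensor=H: battery < 95 → -20
sensor=L: battery < 95 → -63
sensor=R: battery < 95 → -70
sensor=S: battery < 95 → -34
sensor=U: battery < 95 → -57
sensor=X: battery < 95 → -88
sensor=Y: battery < 95 → -52

66, -84, -91, 47, -20, -63, -70, -34, -57, -88, -52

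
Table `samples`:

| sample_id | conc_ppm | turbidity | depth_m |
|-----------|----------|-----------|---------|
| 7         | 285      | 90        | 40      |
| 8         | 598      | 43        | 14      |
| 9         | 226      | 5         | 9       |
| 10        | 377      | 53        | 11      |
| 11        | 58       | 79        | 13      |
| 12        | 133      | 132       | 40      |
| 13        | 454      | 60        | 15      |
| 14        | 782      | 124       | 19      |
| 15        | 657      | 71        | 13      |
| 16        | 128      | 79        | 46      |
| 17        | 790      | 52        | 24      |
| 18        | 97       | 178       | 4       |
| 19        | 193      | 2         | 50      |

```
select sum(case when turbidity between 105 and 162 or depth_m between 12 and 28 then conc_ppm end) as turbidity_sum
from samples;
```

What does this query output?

3472

sample_id=7: ✗
sample_id=8: ✓ → 598
sample_id=9: ✗
sample_id=10: ✗
sample_id=11: ✓ → 58
sample_id=12: ✓ → 133
sample_id=13: ✓ → 454
sample_id=14: ✓ → 782
sample_id=15: ✓ → 657
sample_id=16: ✗
sample_id=17: ✓ → 790
sample_id=18: ✗
sample_id=19: ✗
turbidity_sum = 598 + 58 + 133 + 454 + 782 + 657 + 790 = 3472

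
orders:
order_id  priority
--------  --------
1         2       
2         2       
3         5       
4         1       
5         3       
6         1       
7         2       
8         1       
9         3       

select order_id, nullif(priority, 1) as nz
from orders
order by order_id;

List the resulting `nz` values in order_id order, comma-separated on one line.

order_id=1: priority=2 vs 1: differ → 2
order_id=2: priority=2 vs 1: differ → 2
order_id=3: priority=5 vs 1: differ → 5
order_id=4: priority=1 vs 1: equal → NULL
order_id=5: priority=3 vs 1: differ → 3
order_id=6: priority=1 vs 1: equal → NULL
order_id=7: priority=2 vs 1: differ → 2
order_id=8: priority=1 vs 1: equal → NULL
order_id=9: priority=3 vs 1: differ → 3

2, 2, 5, NULL, 3, NULL, 2, NULL, 3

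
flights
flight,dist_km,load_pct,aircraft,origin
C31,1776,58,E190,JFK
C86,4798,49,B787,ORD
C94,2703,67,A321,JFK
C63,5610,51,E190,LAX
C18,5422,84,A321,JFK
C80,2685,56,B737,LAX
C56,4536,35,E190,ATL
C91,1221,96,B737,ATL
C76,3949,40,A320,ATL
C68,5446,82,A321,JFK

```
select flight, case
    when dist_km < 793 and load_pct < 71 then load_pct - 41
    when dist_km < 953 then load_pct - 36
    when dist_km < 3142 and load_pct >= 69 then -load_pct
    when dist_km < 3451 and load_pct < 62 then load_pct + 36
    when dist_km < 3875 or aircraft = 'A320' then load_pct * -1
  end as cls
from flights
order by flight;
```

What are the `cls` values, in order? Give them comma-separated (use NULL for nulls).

NULL, 94, NULL, NULL, NULL, -40, 92, NULL, -96, -67

flight=C18: (no match → NULL) → NULL
flight=C31: dist_km < 3451 and load_pct < 62 → 94
flight=C56: (no match → NULL) → NULL
flight=C63: (no match → NULL) → NULL
flight=C68: (no match → NULL) → NULL
flight=C76: dist_km < 3875 or aircraft = 'A320' → -40
flight=C80: dist_km < 3451 and load_pct < 62 → 92
flight=C86: (no match → NULL) → NULL
flight=C91: dist_km < 3142 and load_pct >= 69 → -96
flight=C94: dist_km < 3875 or aircraft = 'A320' → -67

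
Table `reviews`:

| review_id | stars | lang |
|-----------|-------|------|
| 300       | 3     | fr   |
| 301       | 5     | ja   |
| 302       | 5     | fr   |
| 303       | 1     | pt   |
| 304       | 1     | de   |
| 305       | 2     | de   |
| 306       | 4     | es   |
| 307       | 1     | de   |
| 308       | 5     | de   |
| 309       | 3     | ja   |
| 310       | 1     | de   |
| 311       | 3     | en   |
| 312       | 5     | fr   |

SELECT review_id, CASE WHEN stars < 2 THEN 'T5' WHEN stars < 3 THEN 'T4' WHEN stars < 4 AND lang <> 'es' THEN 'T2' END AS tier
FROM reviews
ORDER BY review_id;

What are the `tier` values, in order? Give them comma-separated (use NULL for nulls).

T2, NULL, NULL, T5, T5, T4, NULL, T5, NULL, T2, T5, T2, NULL

review_id=300: stars < 4 AND lang <> 'es' → T2
review_id=301: (no match → NULL) → NULL
review_id=302: (no match → NULL) → NULL
review_id=303: stars < 2 → T5
review_id=304: stars < 2 → T5
review_id=305: stars < 3 → T4
review_id=306: (no match → NULL) → NULL
review_id=307: stars < 2 → T5
review_id=308: (no match → NULL) → NULL
review_id=309: stars < 4 AND lang <> 'es' → T2
review_id=310: stars < 2 → T5
review_id=311: stars < 4 AND lang <> 'es' → T2
review_id=312: (no match → NULL) → NULL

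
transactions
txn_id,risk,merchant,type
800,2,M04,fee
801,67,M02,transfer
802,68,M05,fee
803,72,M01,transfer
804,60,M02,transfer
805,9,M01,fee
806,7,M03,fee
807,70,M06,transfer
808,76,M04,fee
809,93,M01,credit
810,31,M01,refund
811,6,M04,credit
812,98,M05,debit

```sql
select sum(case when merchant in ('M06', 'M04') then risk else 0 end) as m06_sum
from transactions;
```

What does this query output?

154

txn_id=800: ✓ → 2
txn_id=801: ✗
txn_id=802: ✗
txn_id=803: ✗
txn_id=804: ✗
txn_id=805: ✗
txn_id=806: ✗
txn_id=807: ✓ → 70
txn_id=808: ✓ → 76
txn_id=809: ✗
txn_id=810: ✗
txn_id=811: ✓ → 6
txn_id=812: ✗
m06_sum = 2 + 70 + 76 + 6 = 154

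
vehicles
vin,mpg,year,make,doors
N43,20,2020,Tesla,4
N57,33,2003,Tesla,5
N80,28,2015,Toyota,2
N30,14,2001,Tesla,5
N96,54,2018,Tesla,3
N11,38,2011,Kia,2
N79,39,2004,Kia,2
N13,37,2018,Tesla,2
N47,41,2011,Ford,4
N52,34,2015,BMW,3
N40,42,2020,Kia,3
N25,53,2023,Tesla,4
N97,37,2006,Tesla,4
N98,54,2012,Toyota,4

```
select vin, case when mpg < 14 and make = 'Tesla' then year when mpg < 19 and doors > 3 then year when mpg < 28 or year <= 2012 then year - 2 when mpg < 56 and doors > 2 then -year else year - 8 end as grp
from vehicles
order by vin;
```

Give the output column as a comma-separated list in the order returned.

2009, 2010, -2023, 2001, -2020, 2018, 2009, -2015, 2001, 2002, 2007, -2018, 2004, 2010

vin=N11: mpg < 28 or year <= 2012 → 2009
vin=N13: ELSE → 2010
vin=N25: mpg < 56 and doors > 2 → -2023
vin=N30: mpg < 19 and doors > 3 → 2001
vin=N40: mpg < 56 and doors > 2 → -2020
vin=N43: mpg < 28 or year <= 2012 → 2018
vin=N47: mpg < 28 or year <= 2012 → 2009
vin=N52: mpg < 56 and doors > 2 → -2015
vin=N57: mpg < 28 or year <= 2012 → 2001
vin=N79: mpg < 28 or year <= 2012 → 2002
vin=N80: ELSE → 2007
vin=N96: mpg < 56 and doors > 2 → -2018
vin=N97: mpg < 28 or year <= 2012 → 2004
vin=N98: mpg < 28 or year <= 2012 → 2010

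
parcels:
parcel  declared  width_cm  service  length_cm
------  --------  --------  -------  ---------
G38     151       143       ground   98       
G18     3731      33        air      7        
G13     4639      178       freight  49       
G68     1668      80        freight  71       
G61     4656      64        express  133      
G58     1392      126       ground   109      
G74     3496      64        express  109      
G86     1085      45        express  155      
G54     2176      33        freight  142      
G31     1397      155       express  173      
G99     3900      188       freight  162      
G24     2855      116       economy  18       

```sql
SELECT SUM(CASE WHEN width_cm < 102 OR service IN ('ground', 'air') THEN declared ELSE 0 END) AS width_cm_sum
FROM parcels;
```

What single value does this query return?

18355

parcel=G38: ✓ → 151
parcel=G18: ✓ → 3731
parcel=G13: ✗
parcel=G68: ✓ → 1668
parcel=G61: ✓ → 4656
parcel=G58: ✓ → 1392
parcel=G74: ✓ → 3496
parcel=G86: ✓ → 1085
parcel=G54: ✓ → 2176
parcel=G31: ✗
parcel=G99: ✗
parcel=G24: ✗
width_cm_sum = 151 + 3731 + 1668 + 4656 + 1392 + 3496 + 1085 + 2176 = 18355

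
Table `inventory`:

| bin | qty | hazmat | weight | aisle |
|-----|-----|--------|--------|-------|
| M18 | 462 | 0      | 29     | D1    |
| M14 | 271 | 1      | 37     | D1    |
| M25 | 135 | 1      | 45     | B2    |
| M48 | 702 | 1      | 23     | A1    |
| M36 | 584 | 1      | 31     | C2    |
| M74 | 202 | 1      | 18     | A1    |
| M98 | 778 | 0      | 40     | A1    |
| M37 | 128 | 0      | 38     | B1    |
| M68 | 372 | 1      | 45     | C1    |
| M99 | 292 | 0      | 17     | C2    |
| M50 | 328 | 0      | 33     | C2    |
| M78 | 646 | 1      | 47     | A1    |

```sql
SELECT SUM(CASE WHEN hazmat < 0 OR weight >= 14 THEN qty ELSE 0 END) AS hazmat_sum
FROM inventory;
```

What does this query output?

4900

bin=M18: ✓ → 462
bin=M14: ✓ → 271
bin=M25: ✓ → 135
bin=M48: ✓ → 702
bin=M36: ✓ → 584
bin=M74: ✓ → 202
bin=M98: ✓ → 778
bin=M37: ✓ → 128
bin=M68: ✓ → 372
bin=M99: ✓ → 292
bin=M50: ✓ → 328
bin=M78: ✓ → 646
hazmat_sum = 462 + 271 + 135 + 702 + 584 + 202 + 778 + 128 + 372 + 292 + 328 + 646 = 4900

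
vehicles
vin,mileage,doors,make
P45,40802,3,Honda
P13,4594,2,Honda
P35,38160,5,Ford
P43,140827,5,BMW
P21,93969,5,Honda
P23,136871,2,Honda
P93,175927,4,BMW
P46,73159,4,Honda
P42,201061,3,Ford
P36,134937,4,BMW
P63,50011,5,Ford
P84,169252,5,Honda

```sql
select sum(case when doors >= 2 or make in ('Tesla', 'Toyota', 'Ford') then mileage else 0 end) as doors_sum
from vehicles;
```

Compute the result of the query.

vin=P45: ✓ → 40802
vin=P13: ✓ → 4594
vin=P35: ✓ → 38160
vin=P43: ✓ → 140827
vin=P21: ✓ → 93969
vin=P23: ✓ → 136871
vin=P93: ✓ → 175927
vin=P46: ✓ → 73159
vin=P42: ✓ → 201061
vin=P36: ✓ → 134937
vin=P63: ✓ → 50011
vin=P84: ✓ → 169252
doors_sum = 40802 + 4594 + 38160 + 140827 + 93969 + 136871 + 175927 + 73159 + 201061 + 134937 + 50011 + 169252 = 1259570

1259570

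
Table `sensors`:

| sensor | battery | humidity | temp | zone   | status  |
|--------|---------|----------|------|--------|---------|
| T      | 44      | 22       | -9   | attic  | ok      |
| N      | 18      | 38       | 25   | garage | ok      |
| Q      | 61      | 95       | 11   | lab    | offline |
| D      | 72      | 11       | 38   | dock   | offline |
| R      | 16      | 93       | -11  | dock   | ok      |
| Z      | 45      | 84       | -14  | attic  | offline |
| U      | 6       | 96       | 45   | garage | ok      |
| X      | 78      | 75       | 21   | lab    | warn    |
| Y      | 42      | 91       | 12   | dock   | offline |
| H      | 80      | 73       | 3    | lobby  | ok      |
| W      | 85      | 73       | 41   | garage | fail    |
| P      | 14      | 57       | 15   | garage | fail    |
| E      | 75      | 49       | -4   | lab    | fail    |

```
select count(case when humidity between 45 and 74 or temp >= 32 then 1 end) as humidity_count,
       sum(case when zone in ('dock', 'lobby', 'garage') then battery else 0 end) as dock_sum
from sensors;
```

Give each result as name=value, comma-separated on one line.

[humidity_count: humidity between 45 and 74 or temp >= 32]
sensor=T: ✗
sensor=N: ✗
sensor=Q: ✗
sensor=D: ✓ → 1
sensor=R: ✗
sensor=Z: ✗
sensor=U: ✓ → 1
sensor=X: ✗
sensor=Y: ✗
sensor=H: ✓ → 1
sensor=W: ✓ → 1
sensor=P: ✓ → 1
sensor=E: ✓ → 1
humidity_count = COUNT(1, 1, 1, 1, 1, 1) = 6
—
[dock_sum: zone in ('dock', 'lobby', 'garage')]
sensor=T: ✗
sensor=N: ✓ → 18
sensor=Q: ✗
sensor=D: ✓ → 72
sensor=R: ✓ → 16
sensor=Z: ✗
sensor=U: ✓ → 6
sensor=X: ✗
sensor=Y: ✓ → 42
sensor=H: ✓ → 80
sensor=W: ✓ → 85
sensor=P: ✓ → 14
sensor=E: ✗
dock_sum = 18 + 72 + 16 + 6 + 42 + 80 + 85 + 14 = 333

humidity_count=6, dock_sum=333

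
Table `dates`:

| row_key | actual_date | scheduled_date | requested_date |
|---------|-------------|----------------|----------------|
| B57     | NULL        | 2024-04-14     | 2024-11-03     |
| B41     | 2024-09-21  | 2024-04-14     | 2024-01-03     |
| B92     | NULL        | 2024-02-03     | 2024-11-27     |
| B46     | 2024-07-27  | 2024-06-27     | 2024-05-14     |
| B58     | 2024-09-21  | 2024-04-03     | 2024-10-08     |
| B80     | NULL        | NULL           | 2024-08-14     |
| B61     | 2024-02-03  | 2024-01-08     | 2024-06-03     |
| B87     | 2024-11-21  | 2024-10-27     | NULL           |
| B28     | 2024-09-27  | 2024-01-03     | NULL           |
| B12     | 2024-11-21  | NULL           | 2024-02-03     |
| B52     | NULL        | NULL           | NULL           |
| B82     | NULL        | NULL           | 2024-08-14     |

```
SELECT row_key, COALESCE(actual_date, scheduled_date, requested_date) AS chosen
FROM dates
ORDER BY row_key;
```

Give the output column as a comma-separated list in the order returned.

row_key=B12: actual_date=2024-11-21 → 2024-11-21
row_key=B28: actual_date=2024-09-27 → 2024-09-27
row_key=B41: actual_date=2024-09-21 → 2024-09-21
row_key=B46: actual_date=2024-07-27 → 2024-07-27
row_key=B52: actual_date=NULL, scheduled_date=NULL, requested_date=NULL (all NULL) → NULL
row_key=B57: actual_date=NULL, scheduled_date=2024-04-14 → 2024-04-14
row_key=B58: actual_date=2024-09-21 → 2024-09-21
row_key=B61: actual_date=2024-02-03 → 2024-02-03
row_key=B80: actual_date=NULL, scheduled_date=NULL, requested_date=2024-08-14 → 2024-08-14
row_key=B82: actual_date=NULL, scheduled_date=NULL, requested_date=2024-08-14 → 2024-08-14
row_key=B87: actual_date=2024-11-21 → 2024-11-21
row_key=B92: actual_date=NULL, scheduled_date=2024-02-03 → 2024-02-03

2024-11-21, 2024-09-27, 2024-09-21, 2024-07-27, NULL, 2024-04-14, 2024-09-21, 2024-02-03, 2024-08-14, 2024-08-14, 2024-11-21, 2024-02-03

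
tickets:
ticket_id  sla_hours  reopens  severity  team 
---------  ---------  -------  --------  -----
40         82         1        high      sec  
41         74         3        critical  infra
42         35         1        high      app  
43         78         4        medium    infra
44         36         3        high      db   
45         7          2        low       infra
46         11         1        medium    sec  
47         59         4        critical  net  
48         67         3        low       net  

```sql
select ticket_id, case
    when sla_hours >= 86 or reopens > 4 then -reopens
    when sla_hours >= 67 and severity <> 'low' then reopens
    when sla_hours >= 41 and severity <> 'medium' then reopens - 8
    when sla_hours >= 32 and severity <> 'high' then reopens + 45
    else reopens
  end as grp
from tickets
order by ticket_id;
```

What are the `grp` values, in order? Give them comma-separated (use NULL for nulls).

ticket_id=40: sla_hours >= 67 and severity <> 'low' → 1
ticket_id=41: sla_hours >= 67 and severity <> 'low' → 3
ticket_id=42: ELSE → 1
ticket_id=43: sla_hours >= 67 and severity <> 'low' → 4
ticket_id=44: ELSE → 3
ticket_id=45: ELSE → 2
ticket_id=46: ELSE → 1
ticket_id=47: sla_hours >= 41 and severity <> 'medium' → -4
ticket_id=48: sla_hours >= 41 and severity <> 'medium' → -5

1, 3, 1, 4, 3, 2, 1, -4, -5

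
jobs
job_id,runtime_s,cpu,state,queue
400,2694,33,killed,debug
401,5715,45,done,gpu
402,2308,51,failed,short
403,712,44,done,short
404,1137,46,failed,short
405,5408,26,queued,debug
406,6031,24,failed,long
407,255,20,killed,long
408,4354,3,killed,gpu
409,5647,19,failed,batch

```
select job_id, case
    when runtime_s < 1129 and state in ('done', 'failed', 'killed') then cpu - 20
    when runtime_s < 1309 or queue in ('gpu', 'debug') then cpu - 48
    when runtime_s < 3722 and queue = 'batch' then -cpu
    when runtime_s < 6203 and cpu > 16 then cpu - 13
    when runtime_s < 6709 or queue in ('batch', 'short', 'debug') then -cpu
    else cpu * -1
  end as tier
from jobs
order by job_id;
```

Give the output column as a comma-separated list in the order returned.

-15, -3, 38, 24, -2, -22, 11, 0, -45, 6

job_id=400: runtime_s < 1309 or queue in ('gpu', 'debug') → -15
job_id=401: runtime_s < 1309 or queue in ('gpu', 'debug') → -3
job_id=402: runtime_s < 6203 and cpu > 16 → 38
job_id=403: runtime_s < 1129 and state in ('done', 'failed', 'killed') → 24
job_id=404: runtime_s < 1309 or queue in ('gpu', 'debug') → -2
job_id=405: runtime_s < 1309 or queue in ('gpu', 'debug') → -22
job_id=406: runtime_s < 6203 and cpu > 16 → 11
job_id=407: runtime_s < 1129 and state in ('done', 'failed', 'killed') → 0
job_id=408: runtime_s < 1309 or queue in ('gpu', 'debug') → -45
job_id=409: runtime_s < 6203 and cpu > 16 → 6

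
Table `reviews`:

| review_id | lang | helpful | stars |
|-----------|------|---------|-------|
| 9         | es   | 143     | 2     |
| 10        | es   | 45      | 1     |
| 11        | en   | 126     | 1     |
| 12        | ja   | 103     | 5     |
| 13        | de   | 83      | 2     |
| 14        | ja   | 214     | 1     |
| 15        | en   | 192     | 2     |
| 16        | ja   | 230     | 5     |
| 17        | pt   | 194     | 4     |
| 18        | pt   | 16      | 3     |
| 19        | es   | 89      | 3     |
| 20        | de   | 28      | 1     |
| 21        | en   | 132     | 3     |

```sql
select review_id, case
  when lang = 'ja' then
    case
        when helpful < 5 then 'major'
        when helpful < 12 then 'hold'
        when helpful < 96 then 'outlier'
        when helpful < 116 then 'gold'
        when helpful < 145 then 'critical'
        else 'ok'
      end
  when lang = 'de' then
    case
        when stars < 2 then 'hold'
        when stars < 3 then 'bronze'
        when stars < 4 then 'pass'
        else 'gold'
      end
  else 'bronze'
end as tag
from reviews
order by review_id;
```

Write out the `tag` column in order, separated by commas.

bronze, bronze, bronze, gold, bronze, ok, bronze, ok, bronze, bronze, bronze, hold, bronze

review_id=9: lang='es' → outer ELSE → bronze
review_id=10: lang='es' → outer ELSE → bronze
review_id=11: lang='en' → outer ELSE → bronze
review_id=12: lang='ja' → inner[helpful < 116] → gold
review_id=13: lang='de' → inner[stars < 3] → bronze
review_id=14: lang='ja' → inner[ELSE] → ok
review_id=15: lang='en' → outer ELSE → bronze
review_id=16: lang='ja' → inner[ELSE] → ok
review_id=17: lang='pt' → outer ELSE → bronze
review_id=18: lang='pt' → outer ELSE → bronze
review_id=19: lang='es' → outer ELSE → bronze
review_id=20: lang='de' → inner[stars < 2] → hold
review_id=21: lang='en' → outer ELSE → bronze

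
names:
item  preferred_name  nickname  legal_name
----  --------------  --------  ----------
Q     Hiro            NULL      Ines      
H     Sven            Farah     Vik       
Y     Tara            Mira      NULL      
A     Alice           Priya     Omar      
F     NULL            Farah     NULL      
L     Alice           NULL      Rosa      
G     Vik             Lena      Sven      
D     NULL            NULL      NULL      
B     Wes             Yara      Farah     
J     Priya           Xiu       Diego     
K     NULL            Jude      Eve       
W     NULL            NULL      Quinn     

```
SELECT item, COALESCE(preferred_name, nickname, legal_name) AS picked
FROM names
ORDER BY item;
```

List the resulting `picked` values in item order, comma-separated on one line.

Alice, Wes, NULL, Farah, Vik, Sven, Priya, Jude, Alice, Hiro, Quinn, Tara

item=A: preferred_name=Alice → Alice
item=B: preferred_name=Wes → Wes
item=D: preferred_name=NULL, nickname=NULL, legal_name=NULL (all NULL) → NULL
item=F: preferred_name=NULL, nickname=Farah → Farah
item=G: preferred_name=Vik → Vik
item=H: preferred_name=Sven → Sven
item=J: preferred_name=Priya → Priya
item=K: preferred_name=NULL, nickname=Jude → Jude
item=L: preferred_name=Alice → Alice
item=Q: preferred_name=Hiro → Hiro
item=W: preferred_name=NULL, nickname=NULL, legal_name=Quinn → Quinn
item=Y: preferred_name=Tara → Tara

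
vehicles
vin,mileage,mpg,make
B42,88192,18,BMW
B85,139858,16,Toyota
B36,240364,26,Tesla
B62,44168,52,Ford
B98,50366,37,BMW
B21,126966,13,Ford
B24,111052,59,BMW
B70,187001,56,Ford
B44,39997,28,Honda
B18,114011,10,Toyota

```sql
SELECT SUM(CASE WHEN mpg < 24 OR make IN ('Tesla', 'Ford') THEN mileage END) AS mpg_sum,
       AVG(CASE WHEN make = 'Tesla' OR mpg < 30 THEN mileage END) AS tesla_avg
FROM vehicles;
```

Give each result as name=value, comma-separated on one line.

[mpg_sum: mpg < 24 OR make IN ('Tesla', 'Ford')]
vin=B42: ✓ → 88192
vin=B85: ✓ → 139858
vin=B36: ✓ → 240364
vin=B62: ✓ → 44168
vin=B98: ✗
vin=B21: ✓ → 126966
vin=B24: ✗
vin=B70: ✓ → 187001
vin=B44: ✗
vin=B18: ✓ → 114011
mpg_sum = 88192 + 139858 + 240364 + 44168 + 126966 + 187001 + 114011 = 940560
—
[tesla_avg: make = 'Tesla' OR mpg < 30]
vin=B42: ✓ → 88192
vin=B85: ✓ → 139858
vin=B36: ✓ → 240364
vin=B62: ✗
vin=B98: ✗
vin=B21: ✓ → 126966
vin=B24: ✗
vin=B70: ✗
vin=B44: ✓ → 39997
vin=B18: ✓ → 114011
tesla_avg = (88192 + 139858 + 240364 + 126966 + 39997 + 114011) / 6 = 124898

mpg_sum=940560, tesla_avg=124898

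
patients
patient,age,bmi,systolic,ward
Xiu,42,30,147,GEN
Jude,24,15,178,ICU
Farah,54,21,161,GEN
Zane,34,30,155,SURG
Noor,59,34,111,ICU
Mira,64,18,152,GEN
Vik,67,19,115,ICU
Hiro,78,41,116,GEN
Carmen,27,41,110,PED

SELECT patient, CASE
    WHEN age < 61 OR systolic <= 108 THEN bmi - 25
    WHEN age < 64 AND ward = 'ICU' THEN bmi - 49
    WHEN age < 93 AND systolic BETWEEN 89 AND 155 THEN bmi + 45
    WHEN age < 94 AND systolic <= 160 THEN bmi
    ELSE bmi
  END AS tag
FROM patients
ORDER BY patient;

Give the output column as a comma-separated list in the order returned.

16, -4, 86, -10, 63, 9, 64, 5, 5

patient=Carmen: age < 61 OR systolic <= 108 → 16
patient=Farah: age < 61 OR systolic <= 108 → -4
patient=Hiro: age < 93 AND systolic BETWEEN 89 AND 155 → 86
patient=Jude: age < 61 OR systolic <= 108 → -10
patient=Mira: age < 93 AND systolic BETWEEN 89 AND 155 → 63
patient=Noor: age < 61 OR systolic <= 108 → 9
patient=Vik: age < 93 AND systolic BETWEEN 89 AND 155 → 64
patient=Xiu: age < 61 OR systolic <= 108 → 5
patient=Zane: age < 61 OR systolic <= 108 → 5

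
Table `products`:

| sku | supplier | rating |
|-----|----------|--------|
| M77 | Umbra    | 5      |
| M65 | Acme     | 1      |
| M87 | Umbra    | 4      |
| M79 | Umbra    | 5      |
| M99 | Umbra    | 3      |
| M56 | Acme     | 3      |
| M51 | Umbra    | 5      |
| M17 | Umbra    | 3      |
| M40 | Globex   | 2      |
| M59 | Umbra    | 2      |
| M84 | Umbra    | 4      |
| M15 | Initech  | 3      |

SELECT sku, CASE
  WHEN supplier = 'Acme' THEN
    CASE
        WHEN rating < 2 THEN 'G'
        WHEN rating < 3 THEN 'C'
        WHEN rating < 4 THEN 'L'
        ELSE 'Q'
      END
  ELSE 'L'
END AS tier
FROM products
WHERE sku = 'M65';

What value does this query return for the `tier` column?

sku = M65: supplier=Acme, rating=1.
supplier='Acme' → inner[rating < 2] → G

G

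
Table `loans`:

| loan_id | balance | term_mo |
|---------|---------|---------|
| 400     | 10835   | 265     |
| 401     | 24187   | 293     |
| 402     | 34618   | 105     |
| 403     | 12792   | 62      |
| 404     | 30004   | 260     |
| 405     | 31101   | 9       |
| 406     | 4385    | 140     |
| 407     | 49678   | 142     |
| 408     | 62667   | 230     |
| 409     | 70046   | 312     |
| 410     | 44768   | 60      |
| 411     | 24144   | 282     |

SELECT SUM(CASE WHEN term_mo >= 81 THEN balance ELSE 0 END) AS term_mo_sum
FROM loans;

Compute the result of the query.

loan_id=400: ✓ → 10835
loan_id=401: ✓ → 24187
loan_id=402: ✓ → 34618
loan_id=403: ✗
loan_id=404: ✓ → 30004
loan_id=405: ✗
loan_id=406: ✓ → 4385
loan_id=407: ✓ → 49678
loan_id=408: ✓ → 62667
loan_id=409: ✓ → 70046
loan_id=410: ✗
loan_id=411: ✓ → 24144
term_mo_sum = 10835 + 24187 + 34618 + 30004 + 4385 + 49678 + 62667 + 70046 + 24144 = 310564

310564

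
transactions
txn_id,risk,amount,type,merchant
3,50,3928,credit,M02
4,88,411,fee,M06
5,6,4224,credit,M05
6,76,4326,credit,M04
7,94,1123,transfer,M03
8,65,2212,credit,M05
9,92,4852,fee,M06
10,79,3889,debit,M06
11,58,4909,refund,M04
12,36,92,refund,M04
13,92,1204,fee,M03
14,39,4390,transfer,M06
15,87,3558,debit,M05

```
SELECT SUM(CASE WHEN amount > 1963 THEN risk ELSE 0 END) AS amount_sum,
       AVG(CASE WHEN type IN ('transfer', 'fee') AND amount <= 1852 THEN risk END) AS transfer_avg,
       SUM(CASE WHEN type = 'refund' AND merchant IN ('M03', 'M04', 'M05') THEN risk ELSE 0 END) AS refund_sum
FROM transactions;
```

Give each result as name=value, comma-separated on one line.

amount_sum=552, transfer_avg=91.3333333333, refund_sum=94

[amount_sum: amount > 1963]
txn_id=3: ✓ → 50
txn_id=4: ✗
txn_id=5: ✓ → 6
txn_id=6: ✓ → 76
txn_id=7: ✗
txn_id=8: ✓ → 65
txn_id=9: ✓ → 92
txn_id=10: ✓ → 79
txn_id=11: ✓ → 58
txn_id=12: ✗
txn_id=13: ✗
txn_id=14: ✓ → 39
txn_id=15: ✓ → 87
amount_sum = 50 + 6 + 76 + 65 + 92 + 79 + 58 + 39 + 87 = 552
—
[transfer_avg: type IN ('transfer', 'fee') AND amount <= 1852]
txn_id=3: ✗
txn_id=4: ✓ → 88
txn_id=5: ✗
txn_id=6: ✗
txn_id=7: ✓ → 94
txn_id=8: ✗
txn_id=9: ✗
txn_id=10: ✗
txn_id=11: ✗
txn_id=12: ✗
txn_id=13: ✓ → 92
txn_id=14: ✗
txn_id=15: ✗
transfer_avg = (88 + 94 + 92) / 3 = 91.3333333333
—
[refund_sum: type = 'refund' AND merchant IN ('M03', 'M04', 'M05')]
txn_id=3: ✗
txn_id=4: ✗
txn_id=5: ✗
txn_id=6: ✗
txn_id=7: ✗
txn_id=8: ✗
txn_id=9: ✗
txn_id=10: ✗
txn_id=11: ✓ → 58
txn_id=12: ✓ → 36
txn_id=13: ✗
txn_id=14: ✗
txn_id=15: ✗
refund_sum = 58 + 36 = 94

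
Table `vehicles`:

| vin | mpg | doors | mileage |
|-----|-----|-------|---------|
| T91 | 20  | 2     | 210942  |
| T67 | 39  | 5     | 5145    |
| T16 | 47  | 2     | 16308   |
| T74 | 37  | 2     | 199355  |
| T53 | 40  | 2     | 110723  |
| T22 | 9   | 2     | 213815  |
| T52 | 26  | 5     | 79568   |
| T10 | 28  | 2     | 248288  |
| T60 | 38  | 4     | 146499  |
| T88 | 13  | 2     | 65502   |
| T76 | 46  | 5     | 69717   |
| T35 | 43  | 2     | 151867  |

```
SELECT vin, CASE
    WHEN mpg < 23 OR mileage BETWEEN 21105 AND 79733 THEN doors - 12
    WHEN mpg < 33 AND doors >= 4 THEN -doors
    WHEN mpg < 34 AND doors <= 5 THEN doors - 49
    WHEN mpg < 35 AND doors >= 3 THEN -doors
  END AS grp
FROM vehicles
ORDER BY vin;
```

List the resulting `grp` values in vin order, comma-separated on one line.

-47, NULL, -10, NULL, -7, NULL, NULL, NULL, NULL, -7, -10, -10

vin=T10: mpg < 34 AND doors <= 5 → -47
vin=T16: (no match → NULL) → NULL
vin=T22: mpg < 23 OR mileage BETWEEN 21105 AND 79733 → -10
vin=T35: (no match → NULL) → NULL
vin=T52: mpg < 23 OR mileage BETWEEN 21105 AND 79733 → -7
vin=T53: (no match → NULL) → NULL
vin=T60: (no match → NULL) → NULL
vin=T67: (no match → NULL) → NULL
vin=T74: (no match → NULL) → NULL
vin=T76: mpg < 23 OR mileage BETWEEN 21105 AND 79733 → -7
vin=T88: mpg < 23 OR mileage BETWEEN 21105 AND 79733 → -10
vin=T91: mpg < 23 OR mileage BETWEEN 21105 AND 79733 → -10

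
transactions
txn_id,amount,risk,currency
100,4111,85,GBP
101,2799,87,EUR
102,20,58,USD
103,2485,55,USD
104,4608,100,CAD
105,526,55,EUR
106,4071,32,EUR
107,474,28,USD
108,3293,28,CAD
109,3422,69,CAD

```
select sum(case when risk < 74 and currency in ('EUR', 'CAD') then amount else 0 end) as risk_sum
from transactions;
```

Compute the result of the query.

txn_id=100: ✗
txn_id=101: ✗
txn_id=102: ✗
txn_id=103: ✗
txn_id=104: ✗
txn_id=105: ✓ → 526
txn_id=106: ✓ → 4071
txn_id=107: ✗
txn_id=108: ✓ → 3293
txn_id=109: ✓ → 3422
risk_sum = 526 + 4071 + 3293 + 3422 = 11312

11312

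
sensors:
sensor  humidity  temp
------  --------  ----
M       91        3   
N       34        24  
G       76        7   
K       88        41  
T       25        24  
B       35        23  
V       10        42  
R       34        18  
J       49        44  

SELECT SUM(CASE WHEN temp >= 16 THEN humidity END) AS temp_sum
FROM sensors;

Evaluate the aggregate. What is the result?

sensor=M: ✗
sensor=N: ✓ → 34
sensor=G: ✗
sensor=K: ✓ → 88
sensor=T: ✓ → 25
sensor=B: ✓ → 35
sensor=V: ✓ → 10
sensor=R: ✓ → 34
sensor=J: ✓ → 49
temp_sum = 34 + 88 + 25 + 35 + 10 + 34 + 49 = 275

275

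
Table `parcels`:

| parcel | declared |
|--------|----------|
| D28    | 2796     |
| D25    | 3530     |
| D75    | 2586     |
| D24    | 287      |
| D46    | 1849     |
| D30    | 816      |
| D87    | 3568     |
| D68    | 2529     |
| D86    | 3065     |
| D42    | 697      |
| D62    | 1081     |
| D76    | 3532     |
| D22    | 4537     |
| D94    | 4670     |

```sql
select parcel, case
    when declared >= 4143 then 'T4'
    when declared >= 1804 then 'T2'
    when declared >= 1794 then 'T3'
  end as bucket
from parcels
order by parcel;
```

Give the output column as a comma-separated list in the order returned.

T4, NULL, T2, T2, NULL, NULL, T2, NULL, T2, T2, T2, T2, T2, T4

parcel=D22: declared >= 4143 → T4
parcel=D24: (no match → NULL) → NULL
parcel=D25: declared >= 1804 → T2
parcel=D28: declared >= 1804 → T2
parcel=D30: (no match → NULL) → NULL
parcel=D42: (no match → NULL) → NULL
parcel=D46: declared >= 1804 → T2
parcel=D62: (no match → NULL) → NULL
parcel=D68: declared >= 1804 → T2
parcel=D75: declared >= 1804 → T2
parcel=D76: declared >= 1804 → T2
parcel=D86: declared >= 1804 → T2
parcel=D87: declared >= 1804 → T2
parcel=D94: declared >= 4143 → T4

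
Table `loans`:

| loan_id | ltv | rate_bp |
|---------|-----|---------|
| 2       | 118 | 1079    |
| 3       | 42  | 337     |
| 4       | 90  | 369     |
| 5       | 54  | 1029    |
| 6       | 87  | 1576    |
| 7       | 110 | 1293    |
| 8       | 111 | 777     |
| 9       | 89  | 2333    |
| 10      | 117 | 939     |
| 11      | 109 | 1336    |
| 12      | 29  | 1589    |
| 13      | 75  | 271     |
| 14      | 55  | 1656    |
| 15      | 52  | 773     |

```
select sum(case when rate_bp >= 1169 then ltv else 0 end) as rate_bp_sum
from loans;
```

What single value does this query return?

loan_id=2: ✗
loan_id=3: ✗
loan_id=4: ✗
loan_id=5: ✗
loan_id=6: ✓ → 87
loan_id=7: ✓ → 110
loan_id=8: ✗
loan_id=9: ✓ → 89
loan_id=10: ✗
loan_id=11: ✓ → 109
loan_id=12: ✓ → 29
loan_id=13: ✗
loan_id=14: ✓ → 55
loan_id=15: ✗
rate_bp_sum = 87 + 110 + 89 + 109 + 29 + 55 = 479

479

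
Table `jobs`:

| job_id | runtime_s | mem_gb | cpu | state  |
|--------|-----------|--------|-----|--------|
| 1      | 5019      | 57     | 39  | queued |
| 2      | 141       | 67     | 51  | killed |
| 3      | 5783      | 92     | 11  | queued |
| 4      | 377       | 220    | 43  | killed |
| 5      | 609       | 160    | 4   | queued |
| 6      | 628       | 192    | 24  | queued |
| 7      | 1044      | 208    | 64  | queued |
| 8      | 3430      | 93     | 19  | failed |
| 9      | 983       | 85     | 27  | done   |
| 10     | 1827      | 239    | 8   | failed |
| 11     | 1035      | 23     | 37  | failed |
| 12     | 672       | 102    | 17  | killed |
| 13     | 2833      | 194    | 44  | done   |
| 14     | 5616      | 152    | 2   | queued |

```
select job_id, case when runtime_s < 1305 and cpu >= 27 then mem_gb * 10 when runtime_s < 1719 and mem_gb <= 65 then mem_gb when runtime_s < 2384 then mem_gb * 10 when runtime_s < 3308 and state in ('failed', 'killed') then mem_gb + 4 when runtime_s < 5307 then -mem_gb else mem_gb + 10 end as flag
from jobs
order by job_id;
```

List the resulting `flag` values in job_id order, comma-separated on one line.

-57, 670, 102, 2200, 1600, 1920, 2080, -93, 850, 2390, 230, 1020, -194, 162

job_id=1: runtime_s < 5307 → -57
job_id=2: runtime_s < 1305 and cpu >= 27 → 670
job_id=3: ELSE → 102
job_id=4: runtime_s < 1305 and cpu >= 27 → 2200
job_id=5: runtime_s < 2384 → 1600
job_id=6: runtime_s < 2384 → 1920
job_id=7: runtime_s < 1305 and cpu >= 27 → 2080
job_id=8: runtime_s < 5307 → -93
job_id=9: runtime_s < 1305 and cpu >= 27 → 850
job_id=10: runtime_s < 2384 → 2390
job_id=11: runtime_s < 1305 and cpu >= 27 → 230
job_id=12: runtime_s < 2384 → 1020
job_id=13: runtime_s < 5307 → -194
job_id=14: ELSE → 162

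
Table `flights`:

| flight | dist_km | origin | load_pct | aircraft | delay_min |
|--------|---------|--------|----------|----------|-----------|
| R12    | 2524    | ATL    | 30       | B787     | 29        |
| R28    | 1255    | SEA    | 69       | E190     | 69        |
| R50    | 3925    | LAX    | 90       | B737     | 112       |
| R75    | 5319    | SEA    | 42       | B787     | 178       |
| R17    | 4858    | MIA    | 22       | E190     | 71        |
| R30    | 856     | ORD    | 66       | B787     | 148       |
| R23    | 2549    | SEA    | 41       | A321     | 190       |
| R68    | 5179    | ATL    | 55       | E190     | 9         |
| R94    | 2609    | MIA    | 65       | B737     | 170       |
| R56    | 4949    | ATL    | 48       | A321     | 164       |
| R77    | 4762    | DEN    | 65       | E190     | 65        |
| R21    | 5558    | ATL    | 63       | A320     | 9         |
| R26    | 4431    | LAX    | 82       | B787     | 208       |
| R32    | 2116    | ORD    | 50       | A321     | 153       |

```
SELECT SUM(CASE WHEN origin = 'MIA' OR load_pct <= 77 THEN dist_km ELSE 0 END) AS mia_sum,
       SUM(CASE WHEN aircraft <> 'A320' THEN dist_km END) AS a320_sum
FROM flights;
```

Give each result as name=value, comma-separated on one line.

[mia_sum: origin = 'MIA' OR load_pct <= 77]
flight=R12: ✓ → 2524
flight=R28: ✓ → 1255
flight=R50: ✗
flight=R75: ✓ → 5319
flight=R17: ✓ → 4858
flight=R30: ✓ → 856
flight=R23: ✓ → 2549
flight=R68: ✓ → 5179
flight=R94: ✓ → 2609
flight=R56: ✓ → 4949
flight=R77: ✓ → 4762
flight=R21: ✓ → 5558
flight=R26: ✗
flight=R32: ✓ → 2116
mia_sum = 2524 + 1255 + 5319 + 4858 + 856 + 2549 + 5179 + 2609 + 4949 + 4762 + 5558 + 2116 = 42534
—
[a320_sum: aircraft <> 'A320']
flight=R12: ✓ → 2524
flight=R28: ✓ → 1255
flight=R50: ✓ → 3925
flight=R75: ✓ → 5319
flight=R17: ✓ → 4858
flight=R30: ✓ → 856
flight=R23: ✓ → 2549
flight=R68: ✓ → 5179
flight=R94: ✓ → 2609
flight=R56: ✓ → 4949
flight=R77: ✓ → 4762
flight=R21: ✗
flight=R26: ✓ → 4431
flight=R32: ✓ → 2116
a320_sum = 2524 + 1255 + 3925 + 5319 + 4858 + 856 + 2549 + 5179 + 2609 + 4949 + 4762 + 4431 + 2116 = 45332

mia_sum=42534, a320_sum=45332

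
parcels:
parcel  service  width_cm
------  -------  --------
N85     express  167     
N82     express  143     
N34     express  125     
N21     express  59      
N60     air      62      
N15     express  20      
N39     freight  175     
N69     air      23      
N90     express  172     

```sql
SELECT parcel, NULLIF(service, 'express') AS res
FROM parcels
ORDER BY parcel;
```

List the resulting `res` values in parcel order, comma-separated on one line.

NULL, NULL, NULL, freight, air, air, NULL, NULL, NULL

parcel=N15: service=express vs express: equal → NULL
parcel=N21: service=express vs express: equal → NULL
parcel=N34: service=express vs express: equal → NULL
parcel=N39: service=freight vs express: differ → freight
parcel=N60: service=air vs express: differ → air
parcel=N69: service=air vs express: differ → air
parcel=N82: service=express vs express: equal → NULL
parcel=N85: service=express vs express: equal → NULL
parcel=N90: service=express vs express: equal → NULL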